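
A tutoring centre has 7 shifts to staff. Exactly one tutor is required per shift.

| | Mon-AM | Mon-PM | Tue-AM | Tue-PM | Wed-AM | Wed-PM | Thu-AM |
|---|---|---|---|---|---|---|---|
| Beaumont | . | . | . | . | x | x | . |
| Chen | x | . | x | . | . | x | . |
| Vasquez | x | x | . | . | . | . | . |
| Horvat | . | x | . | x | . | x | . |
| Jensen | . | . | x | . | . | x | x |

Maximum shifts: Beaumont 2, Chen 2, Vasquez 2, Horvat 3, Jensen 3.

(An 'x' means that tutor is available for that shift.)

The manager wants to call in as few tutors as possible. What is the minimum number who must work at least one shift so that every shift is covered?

4

7 slots to fill and no one can take more than 3, so at least ⌈7/3⌉ = 3 tutors are needed.
Shifts {Mon-AM, Tue-PM, Wed-AM, Thu-AM} need 4 slots, but among the tutors available for them (Beaumont, Chen, Vasquez, Horvat, and Jensen) any 3 together supply at most 3. So 3 tutors are not enough.
Beaumont, Chen, Horvat, and Jensen alone can cover everything: Mon-AM→Chen, Mon-PM→Horvat, Tue-AM→Chen, Tue-PM→Horvat, Wed-AM→Beaumont, Wed-PM→Beaumont, Thu-AM→Jensen.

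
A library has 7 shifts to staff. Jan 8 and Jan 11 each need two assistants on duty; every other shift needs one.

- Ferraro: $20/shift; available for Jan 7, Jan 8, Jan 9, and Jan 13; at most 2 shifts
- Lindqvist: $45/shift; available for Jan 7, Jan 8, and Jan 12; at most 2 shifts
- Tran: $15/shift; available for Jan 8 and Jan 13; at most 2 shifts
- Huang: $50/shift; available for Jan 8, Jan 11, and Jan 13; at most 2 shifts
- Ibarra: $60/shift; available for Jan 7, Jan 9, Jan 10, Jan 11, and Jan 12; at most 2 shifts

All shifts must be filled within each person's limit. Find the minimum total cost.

$330

Jan 10 can only be covered by Ibarra, so that assignment is forced.
Jan 11 can only be covered by Huang and Ibarra, so that assignment is forced.
Picking the cheapest available assistant for each shift independently would cost $305, but that ignores the shift limits.
An optimal schedule: Jan 7→Ferraro, Jan 8→Lindqvist+Tran, Jan 9→Ferraro, Jan 10→Ibarra, Jan 11→Huang+Ibarra, Jan 12→Lindqvist, Jan 13→Tran.
Total: 20 + 45 + 15 + 20 + 60 + 50 + 60 + 45 + 15 = $330.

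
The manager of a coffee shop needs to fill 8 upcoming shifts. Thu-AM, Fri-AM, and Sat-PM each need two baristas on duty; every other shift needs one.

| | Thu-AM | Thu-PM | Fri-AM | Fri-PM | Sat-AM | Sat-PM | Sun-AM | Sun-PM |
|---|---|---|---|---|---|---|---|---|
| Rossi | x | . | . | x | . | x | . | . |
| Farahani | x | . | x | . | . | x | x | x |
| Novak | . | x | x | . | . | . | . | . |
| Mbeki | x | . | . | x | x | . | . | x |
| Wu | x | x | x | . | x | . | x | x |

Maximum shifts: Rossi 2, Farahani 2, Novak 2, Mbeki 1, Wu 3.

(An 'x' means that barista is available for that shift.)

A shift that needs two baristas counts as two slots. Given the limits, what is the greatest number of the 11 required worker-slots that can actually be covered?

Total capacity across all baristas is 2+2+2+1+3 = 10, and 11 slots are needed, so at most 10 can be filled.
An assignment achieving 10: Thu-AM→Wu, Thu-PM→Novak, Fri-AM→Novak+Wu, Fri-PM→Rossi, Sat-AM→Mbeki, Sat-PM→Rossi+Farahani, Sun-AM→Farahani, Sun-PM→Wu.
Loads: Rossi 2/2, Farahani 2/2, Novak 2/2, Mbeki 1/1, Wu 3/3.

10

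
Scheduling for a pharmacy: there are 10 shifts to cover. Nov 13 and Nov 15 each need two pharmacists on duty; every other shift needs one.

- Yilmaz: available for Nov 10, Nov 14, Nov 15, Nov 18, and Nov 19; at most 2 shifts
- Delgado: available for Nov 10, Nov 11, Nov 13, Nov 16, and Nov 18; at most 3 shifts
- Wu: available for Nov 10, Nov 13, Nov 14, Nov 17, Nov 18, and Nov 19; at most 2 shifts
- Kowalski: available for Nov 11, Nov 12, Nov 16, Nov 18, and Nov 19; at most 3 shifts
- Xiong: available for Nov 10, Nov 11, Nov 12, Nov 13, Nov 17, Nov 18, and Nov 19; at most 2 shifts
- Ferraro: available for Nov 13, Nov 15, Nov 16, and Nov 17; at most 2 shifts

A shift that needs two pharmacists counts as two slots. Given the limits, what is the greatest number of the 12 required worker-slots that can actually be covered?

12

Total capacity across all pharmacists is 2+3+2+3+2+2 = 14, and 12 slots are needed, so at most 12 can be filled.
An assignment achieving 12: Nov 10→Delgado, Nov 11→Delgado, Nov 12→Kowalski, Nov 13→Wu+Xiong, Nov 14→Yilmaz, Nov 15→Yilmaz+Ferraro, Nov 16→Delgado, Nov 17→Wu, Nov 18→Kowalski, Nov 19→Kowalski.
Loads: Yilmaz 2/2, Delgado 3/3, Wu 2/2, Kowalski 3/3, Xiong 1/2, Ferraro 1/2.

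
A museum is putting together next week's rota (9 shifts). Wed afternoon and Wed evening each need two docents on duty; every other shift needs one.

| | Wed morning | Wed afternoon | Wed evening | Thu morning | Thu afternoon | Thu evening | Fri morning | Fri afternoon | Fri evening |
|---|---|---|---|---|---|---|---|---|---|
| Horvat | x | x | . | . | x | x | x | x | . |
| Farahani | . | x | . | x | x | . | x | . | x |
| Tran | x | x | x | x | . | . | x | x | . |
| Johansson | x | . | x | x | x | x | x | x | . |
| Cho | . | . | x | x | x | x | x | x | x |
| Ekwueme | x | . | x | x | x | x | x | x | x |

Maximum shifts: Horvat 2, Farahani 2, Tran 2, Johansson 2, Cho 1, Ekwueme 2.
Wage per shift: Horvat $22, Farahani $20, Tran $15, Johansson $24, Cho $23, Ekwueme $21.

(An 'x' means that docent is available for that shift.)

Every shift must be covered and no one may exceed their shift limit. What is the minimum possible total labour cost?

$227

Picking the cheapest available docent for each shift independently would cost $192, but that ignores the shift limits.
An optimal schedule: Wed morning→Horvat, Wed afternoon→Horvat+Farahani, Wed evening→Cho+Ekwueme, Thu morning→Tran, Thu afternoon→Johansson, Thu evening→Johansson, Fri morning→Ekwueme, Fri afternoon→Tran, Fri evening→Farahani.
Total: 22 + 22 + 20 + 23 + 21 + 15 + 24 + 24 + 21 + 15 + 20 = $227.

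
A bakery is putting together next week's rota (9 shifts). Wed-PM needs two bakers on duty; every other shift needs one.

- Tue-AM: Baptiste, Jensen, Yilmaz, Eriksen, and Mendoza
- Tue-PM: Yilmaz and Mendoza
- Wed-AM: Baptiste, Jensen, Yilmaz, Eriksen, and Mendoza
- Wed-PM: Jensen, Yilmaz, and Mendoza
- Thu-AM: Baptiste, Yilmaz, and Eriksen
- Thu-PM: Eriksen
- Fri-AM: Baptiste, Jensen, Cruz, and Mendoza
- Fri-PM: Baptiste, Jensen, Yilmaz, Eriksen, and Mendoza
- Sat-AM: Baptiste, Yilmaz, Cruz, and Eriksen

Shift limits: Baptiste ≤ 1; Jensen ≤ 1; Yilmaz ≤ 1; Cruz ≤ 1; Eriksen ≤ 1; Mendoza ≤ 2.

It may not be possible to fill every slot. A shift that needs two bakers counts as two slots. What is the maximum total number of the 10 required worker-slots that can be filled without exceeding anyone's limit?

7

Total capacity across all bakers is 1+1+1+1+1+2 = 7, and 10 slots are needed, so at most 7 can be filled.
An assignment achieving 7: Tue-AM→Mendoza, Tue-PM→Yilmaz, Wed-PM→Jensen+Mendoza, Thu-AM→Baptiste, Thu-PM→Eriksen, Fri-AM→Cruz.
Loads: Baptiste 1/1, Jensen 1/1, Yilmaz 1/1, Cruz 1/1, Eriksen 1/1, Mendoza 2/2.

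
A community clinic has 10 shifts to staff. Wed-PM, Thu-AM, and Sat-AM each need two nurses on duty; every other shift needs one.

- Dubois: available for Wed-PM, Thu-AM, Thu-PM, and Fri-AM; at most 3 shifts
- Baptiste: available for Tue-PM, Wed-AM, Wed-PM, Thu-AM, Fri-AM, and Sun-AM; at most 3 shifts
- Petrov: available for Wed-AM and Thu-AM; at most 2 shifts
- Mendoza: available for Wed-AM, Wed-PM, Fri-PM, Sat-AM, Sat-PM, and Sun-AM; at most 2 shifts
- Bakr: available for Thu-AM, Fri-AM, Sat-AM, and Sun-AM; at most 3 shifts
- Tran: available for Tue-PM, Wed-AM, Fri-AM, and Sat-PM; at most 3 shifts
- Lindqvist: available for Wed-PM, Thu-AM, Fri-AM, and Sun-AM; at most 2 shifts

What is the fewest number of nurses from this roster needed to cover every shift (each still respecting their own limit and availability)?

5

13 slots to fill and no one can take more than 3, so at least ⌈13/3⌉ = 5 nurses are needed.
Dubois, Baptiste, Mendoza, Bakr, and Tran alone can cover everything: Tue-PM→Baptiste, Wed-AM→Baptiste, Wed-PM→Dubois+Baptiste, Thu-AM→Dubois+Bakr, Thu-PM→Dubois, Fri-AM→Tran, Fri-PM→Mendoza, Sat-AM→Mendoza+Bakr, Sat-PM→Tran, Sun-AM→Bakr.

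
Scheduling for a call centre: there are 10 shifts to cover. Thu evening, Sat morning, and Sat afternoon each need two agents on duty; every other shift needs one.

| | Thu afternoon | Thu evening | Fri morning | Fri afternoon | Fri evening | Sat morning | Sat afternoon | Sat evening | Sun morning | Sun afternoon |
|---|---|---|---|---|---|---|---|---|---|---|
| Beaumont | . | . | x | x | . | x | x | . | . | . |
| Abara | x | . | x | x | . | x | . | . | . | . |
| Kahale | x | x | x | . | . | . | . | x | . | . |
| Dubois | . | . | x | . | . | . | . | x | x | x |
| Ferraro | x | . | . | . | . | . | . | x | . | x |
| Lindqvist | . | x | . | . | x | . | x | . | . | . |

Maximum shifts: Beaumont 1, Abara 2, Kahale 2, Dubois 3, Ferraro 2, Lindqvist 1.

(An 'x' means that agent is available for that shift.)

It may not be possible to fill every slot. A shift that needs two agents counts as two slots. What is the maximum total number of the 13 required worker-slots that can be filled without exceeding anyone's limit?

10

Total capacity across all agents is 1+2+2+3+2+1 = 11, and 13 slots are needed, so at most 11 can be filled.
Shifts {Thu evening, Fri evening} need 3 slots but only Kahale and Lindqvist are available for them, supplying at most 2 — so at least 1 slot must go unfilled.
An assignment achieving 10: Thu afternoon→Kahale, Thu evening→Kahale, Fri morning→Dubois, Fri afternoon→Abara, Fri evening→Lindqvist, Sat morning→Beaumont+Abara, Sat evening→Ferraro, Sun morning→Dubois, Sun afternoon→Dubois.
Loads: Beaumont 1/1, Abara 2/2, Kahale 2/2, Dubois 3/3, Ferraro 1/2, Lindqvist 1/1.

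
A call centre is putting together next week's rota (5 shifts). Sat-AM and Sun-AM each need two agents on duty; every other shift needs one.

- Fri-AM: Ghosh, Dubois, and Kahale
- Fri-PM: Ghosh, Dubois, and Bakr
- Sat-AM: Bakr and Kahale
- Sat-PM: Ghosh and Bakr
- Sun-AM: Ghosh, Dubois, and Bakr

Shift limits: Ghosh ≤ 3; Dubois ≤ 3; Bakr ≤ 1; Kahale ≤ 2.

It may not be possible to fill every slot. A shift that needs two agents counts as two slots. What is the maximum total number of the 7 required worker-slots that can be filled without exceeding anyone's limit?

Total capacity across all agents is 3+3+1+2 = 9, and 7 slots are needed, so at most 7 can be filled.
An assignment achieving 7: Fri-AM→Ghosh, Fri-PM→Dubois, Sat-AM→Bakr+Kahale, Sat-PM→Ghosh, Sun-AM→Ghosh+Dubois.
Loads: Ghosh 3/3, Dubois 2/3, Bakr 1/1, Kahale 1/2.

7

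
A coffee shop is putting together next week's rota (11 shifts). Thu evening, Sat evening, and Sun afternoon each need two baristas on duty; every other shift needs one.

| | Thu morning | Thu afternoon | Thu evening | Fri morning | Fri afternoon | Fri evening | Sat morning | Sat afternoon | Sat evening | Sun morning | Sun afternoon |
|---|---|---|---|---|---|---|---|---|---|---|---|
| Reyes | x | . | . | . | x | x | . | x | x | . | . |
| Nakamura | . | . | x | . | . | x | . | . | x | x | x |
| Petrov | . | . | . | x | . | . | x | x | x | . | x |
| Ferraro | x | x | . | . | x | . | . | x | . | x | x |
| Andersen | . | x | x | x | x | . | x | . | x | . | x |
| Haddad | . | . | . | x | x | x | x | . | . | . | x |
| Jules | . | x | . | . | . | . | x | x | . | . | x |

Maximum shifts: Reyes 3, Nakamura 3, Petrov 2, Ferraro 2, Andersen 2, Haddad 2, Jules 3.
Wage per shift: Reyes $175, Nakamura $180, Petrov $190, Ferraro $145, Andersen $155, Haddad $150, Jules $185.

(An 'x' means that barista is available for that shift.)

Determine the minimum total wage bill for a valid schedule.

Thu evening can only be covered by Nakamura and Andersen, so that assignment is forced.
Picking the cheapest available barista for each shift independently would cost $2135, but that ignores the shift limits.
An optimal schedule: Thu morning→Ferraro, Thu afternoon→Andersen, Thu evening→Andersen+Nakamura, Fri morning→Haddad, Fri afternoon→Reyes, Fri evening→Haddad, Sat morning→Jules, Sat afternoon→Reyes, Sat evening→Reyes+Nakamura, Sun morning→Ferraro, Sun afternoon→Nakamura+Jules.
Total: 145 + 155 + 155 + 180 + 150 + 175 + 150 + 185 + 175 + 175 + 180 + 145 + 180 + 185 = $2335.

$2335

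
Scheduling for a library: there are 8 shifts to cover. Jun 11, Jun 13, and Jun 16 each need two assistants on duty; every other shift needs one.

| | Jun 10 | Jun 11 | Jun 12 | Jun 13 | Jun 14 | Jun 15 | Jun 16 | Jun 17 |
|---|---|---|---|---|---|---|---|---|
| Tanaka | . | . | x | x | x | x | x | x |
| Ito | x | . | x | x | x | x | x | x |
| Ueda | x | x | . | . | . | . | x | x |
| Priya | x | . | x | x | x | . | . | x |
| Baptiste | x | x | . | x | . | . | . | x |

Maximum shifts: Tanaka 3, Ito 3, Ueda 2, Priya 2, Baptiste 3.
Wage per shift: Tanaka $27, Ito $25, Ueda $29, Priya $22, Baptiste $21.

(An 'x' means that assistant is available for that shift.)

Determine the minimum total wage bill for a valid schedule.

$265

Jun 11 can only be covered by Ueda and Baptiste, so that assignment is forced.
Picking the cheapest available assistant for each shift independently would cost $256, but that ignores the shift limits.
An optimal schedule: Jun 10→Baptiste, Jun 11→Baptiste+Ueda, Jun 12→Priya, Jun 13→Ito+Tanaka, Jun 14→Priya, Jun 15→Ito, Jun 16→Ito+Tanaka, Jun 17→Baptiste.
Total: 21 + 21 + 29 + 22 + 25 + 27 + 22 + 25 + 25 + 27 + 21 = $265.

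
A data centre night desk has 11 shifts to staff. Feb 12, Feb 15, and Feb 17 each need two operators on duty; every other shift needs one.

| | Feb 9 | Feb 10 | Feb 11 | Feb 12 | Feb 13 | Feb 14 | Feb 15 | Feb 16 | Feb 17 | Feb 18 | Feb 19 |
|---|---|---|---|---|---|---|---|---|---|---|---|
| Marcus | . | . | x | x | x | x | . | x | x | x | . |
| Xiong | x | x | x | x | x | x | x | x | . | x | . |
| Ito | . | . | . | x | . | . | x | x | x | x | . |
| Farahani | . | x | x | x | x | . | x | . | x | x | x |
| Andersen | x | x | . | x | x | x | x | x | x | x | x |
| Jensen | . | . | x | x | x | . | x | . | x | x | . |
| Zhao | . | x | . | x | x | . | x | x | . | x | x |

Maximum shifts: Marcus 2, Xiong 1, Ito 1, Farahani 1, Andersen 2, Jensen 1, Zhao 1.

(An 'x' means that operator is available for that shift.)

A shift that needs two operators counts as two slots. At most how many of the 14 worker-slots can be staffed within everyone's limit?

Total capacity across all operators is 2+1+1+1+2+1+1 = 9, and 14 slots are needed, so at most 9 can be filled.
An assignment achieving 9: Feb 9→Xiong, Feb 10→Andersen, Feb 11→Marcus, Feb 13→Zhao, Feb 14→Marcus, Feb 16→Ito, Feb 17→Andersen+Jensen, Feb 19→Farahani.
Loads: Marcus 2/2, Xiong 1/1, Ito 1/1, Farahani 1/1, Andersen 2/2, Jensen 1/1, Zhao 1/1.

9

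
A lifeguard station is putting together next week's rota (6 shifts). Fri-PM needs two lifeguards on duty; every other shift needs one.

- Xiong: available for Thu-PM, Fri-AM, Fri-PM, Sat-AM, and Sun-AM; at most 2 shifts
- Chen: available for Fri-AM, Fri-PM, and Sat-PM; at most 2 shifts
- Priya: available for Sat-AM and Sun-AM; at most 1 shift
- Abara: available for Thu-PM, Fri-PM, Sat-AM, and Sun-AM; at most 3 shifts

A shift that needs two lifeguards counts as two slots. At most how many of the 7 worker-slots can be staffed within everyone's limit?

Total capacity across all lifeguards is 2+2+1+3 = 8, and 7 slots are needed, so at most 7 can be filled.
An assignment achieving 7: Thu-PM→Xiong, Fri-AM→Xiong, Fri-PM→Chen+Abara, Sat-AM→Priya, Sat-PM→Chen, Sun-AM→Abara.
Loads: Xiong 2/2, Chen 2/2, Priya 1/1, Abara 2/3.

7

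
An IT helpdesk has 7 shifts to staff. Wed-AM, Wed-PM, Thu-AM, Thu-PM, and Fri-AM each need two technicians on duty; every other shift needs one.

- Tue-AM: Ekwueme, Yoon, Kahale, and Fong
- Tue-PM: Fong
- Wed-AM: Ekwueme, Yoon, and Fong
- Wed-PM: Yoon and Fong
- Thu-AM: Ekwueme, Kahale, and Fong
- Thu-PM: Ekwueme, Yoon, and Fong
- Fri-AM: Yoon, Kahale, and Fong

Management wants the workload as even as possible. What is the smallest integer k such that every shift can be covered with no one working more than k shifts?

With 4 technicians and 12 worker-slots to fill, someone must work at least ⌈12/4⌉ = 3 shifts, so k ≥ 3.
k = 3 works: Tue-AM→Kahale, Tue-PM→Fong, Wed-AM→Ekwueme+Yoon, Wed-PM→Yoon+Fong, Thu-AM→Ekwueme+Kahale, Thu-PM→Ekwueme+Yoon, Fri-AM→Kahale+Fong.
Loads: Ekwueme 3, Yoon 3, Kahale 3, Fong 3 — all ≤ 3.

3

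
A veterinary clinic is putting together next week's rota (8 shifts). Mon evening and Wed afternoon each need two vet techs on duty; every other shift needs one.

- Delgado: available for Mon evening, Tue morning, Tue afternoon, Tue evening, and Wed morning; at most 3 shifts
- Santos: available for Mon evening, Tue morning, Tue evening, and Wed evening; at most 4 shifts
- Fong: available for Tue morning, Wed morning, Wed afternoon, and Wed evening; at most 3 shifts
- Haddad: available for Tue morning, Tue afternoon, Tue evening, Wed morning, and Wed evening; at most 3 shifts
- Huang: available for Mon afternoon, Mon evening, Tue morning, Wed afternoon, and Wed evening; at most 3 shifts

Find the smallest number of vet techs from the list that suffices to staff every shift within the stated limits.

10 slots to fill and no one can take more than 4, so at least ⌈10/4⌉ = 3 vet techs are needed.
No set of 3 vet techs can cover every shift (each such set leaves at least one shift with no one available or exceeds a cap).
Delgado, Santos, Fong, and Huang alone can cover everything: Mon afternoon→Huang, Mon evening→Santos+Huang, Tue morning→Santos, Tue afternoon→Delgado, Tue evening→Delgado, Wed morning→Delgado, Wed afternoon→Fong+Huang, Wed evening→Santos.

4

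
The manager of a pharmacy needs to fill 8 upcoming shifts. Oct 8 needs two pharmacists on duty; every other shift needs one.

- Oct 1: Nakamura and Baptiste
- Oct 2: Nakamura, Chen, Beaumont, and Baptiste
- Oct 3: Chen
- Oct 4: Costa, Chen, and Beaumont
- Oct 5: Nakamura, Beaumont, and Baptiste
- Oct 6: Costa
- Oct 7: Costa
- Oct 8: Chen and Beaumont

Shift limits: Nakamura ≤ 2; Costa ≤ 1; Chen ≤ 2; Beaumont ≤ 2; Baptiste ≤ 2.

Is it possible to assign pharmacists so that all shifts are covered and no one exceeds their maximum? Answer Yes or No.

Total capacity is 9 and 9 slots are needed, so capacity alone doesn't rule it out.
Shifts {Oct 6, Oct 7} need 2 worker-slots in total, but the pharmacists available for any of those shifts (Costa) can supply at most 1 among them. So no valid schedule exists.

No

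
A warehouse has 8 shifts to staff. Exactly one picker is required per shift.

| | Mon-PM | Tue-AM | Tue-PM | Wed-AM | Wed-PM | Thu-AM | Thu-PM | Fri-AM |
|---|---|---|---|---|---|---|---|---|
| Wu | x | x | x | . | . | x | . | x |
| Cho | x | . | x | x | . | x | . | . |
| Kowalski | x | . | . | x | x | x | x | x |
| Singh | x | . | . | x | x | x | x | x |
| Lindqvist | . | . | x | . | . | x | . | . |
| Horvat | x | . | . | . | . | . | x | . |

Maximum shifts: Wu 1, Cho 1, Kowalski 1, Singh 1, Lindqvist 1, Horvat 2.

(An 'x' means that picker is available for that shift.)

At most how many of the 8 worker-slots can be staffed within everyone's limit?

Total capacity across all pickers is 1+1+1+1+1+2 = 7, and 8 slots are needed, so at most 7 can be filled.
An assignment achieving 7: Mon-PM→Horvat, Tue-AM→Wu, Tue-PM→Cho, Wed-AM→Singh, Wed-PM→Kowalski, Thu-AM→Lindqvist, Thu-PM→Horvat.
Loads: Wu 1/1, Cho 1/1, Kowalski 1/1, Singh 1/1, Lindqvist 1/1, Horvat 2/2.

7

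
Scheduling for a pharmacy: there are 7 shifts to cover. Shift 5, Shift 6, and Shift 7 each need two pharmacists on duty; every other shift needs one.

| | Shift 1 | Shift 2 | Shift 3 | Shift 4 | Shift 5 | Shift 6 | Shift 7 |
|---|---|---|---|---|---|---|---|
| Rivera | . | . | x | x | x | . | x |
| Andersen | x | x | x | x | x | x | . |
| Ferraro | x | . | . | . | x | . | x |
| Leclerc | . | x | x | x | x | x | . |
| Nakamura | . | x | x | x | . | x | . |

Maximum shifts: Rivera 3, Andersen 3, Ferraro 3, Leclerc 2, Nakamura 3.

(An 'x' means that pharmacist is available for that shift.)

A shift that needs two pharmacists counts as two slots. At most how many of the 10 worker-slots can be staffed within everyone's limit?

Total capacity across all pharmacists is 3+3+3+2+3 = 14, and 10 slots are needed, so at most 10 can be filled.
An assignment achieving 10: Shift 1→Andersen, Shift 2→Andersen, Shift 3→Rivera, Shift 4→Rivera, Shift 5→Ferraro+Leclerc, Shift 6→Andersen+Leclerc, Shift 7→Rivera+Ferraro.
Loads: Rivera 3/3, Andersen 3/3, Ferraro 2/3, Leclerc 2/2, Nakamura 0/3.

10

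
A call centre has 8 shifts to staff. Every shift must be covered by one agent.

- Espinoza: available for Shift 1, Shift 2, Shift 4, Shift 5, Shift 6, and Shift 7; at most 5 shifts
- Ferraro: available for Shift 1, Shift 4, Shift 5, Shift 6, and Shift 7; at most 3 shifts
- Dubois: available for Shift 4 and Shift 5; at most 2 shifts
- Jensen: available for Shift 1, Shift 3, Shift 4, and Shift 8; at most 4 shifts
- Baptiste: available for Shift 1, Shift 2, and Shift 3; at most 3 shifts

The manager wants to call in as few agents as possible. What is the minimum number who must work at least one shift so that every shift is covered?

8 slots to fill and no one can take more than 5, so at least ⌈8/5⌉ = 2 agents are needed.
Espinoza and Jensen alone can cover everything: Shift 1→Espinoza, Shift 2→Espinoza, Shift 3→Jensen, Shift 4→Jensen, Shift 5→Espinoza, Shift 6→Espinoza, Shift 7→Espinoza, Shift 8→Jensen.

2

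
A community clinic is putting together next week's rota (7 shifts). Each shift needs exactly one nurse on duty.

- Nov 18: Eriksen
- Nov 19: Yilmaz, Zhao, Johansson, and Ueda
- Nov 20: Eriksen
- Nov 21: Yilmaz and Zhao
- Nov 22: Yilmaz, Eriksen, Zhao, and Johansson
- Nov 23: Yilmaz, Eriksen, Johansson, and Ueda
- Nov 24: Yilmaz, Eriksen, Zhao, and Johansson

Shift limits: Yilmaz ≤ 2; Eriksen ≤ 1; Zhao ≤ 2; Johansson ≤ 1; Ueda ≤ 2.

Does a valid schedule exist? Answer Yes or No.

No

Total capacity is 8 and 7 slots are needed, so capacity alone doesn't rule it out.
Shifts {Nov 18, Nov 20} need 2 worker-slots in total, but the nurses available for any of those shifts (Eriksen) can supply at most 1 among them. So no valid schedule exists.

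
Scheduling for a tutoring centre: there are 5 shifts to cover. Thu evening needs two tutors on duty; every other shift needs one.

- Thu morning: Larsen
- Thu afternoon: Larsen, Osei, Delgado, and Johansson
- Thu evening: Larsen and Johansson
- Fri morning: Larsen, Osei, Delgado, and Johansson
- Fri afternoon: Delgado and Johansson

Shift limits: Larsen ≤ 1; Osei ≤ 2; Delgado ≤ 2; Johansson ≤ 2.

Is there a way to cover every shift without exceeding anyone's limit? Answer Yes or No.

No

Total capacity is 7 and 6 slots are needed, so capacity alone doesn't rule it out.
Shifts {Thu morning, Thu evening} need 3 worker-slots in total, but the tutors available for any of those shifts (Larsen and Johansson) can supply at most 2 among them. So no valid schedule exists.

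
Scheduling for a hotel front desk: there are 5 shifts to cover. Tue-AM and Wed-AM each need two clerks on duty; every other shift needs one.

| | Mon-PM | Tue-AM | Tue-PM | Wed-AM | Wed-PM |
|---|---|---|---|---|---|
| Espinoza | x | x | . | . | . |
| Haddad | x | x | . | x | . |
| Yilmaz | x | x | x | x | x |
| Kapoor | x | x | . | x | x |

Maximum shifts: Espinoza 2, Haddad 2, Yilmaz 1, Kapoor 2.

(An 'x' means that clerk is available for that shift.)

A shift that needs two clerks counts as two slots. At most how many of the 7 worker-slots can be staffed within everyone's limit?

7

Total capacity across all clerks is 2+2+1+2 = 7, and 7 slots are needed, so at most 7 can be filled.
An assignment achieving 7: Mon-PM→Espinoza, Tue-AM→Espinoza+Haddad, Tue-PM→Yilmaz, Wed-AM→Haddad+Kapoor, Wed-PM→Kapoor.
Loads: Espinoza 2/2, Haddad 2/2, Yilmaz 1/1, Kapoor 2/2.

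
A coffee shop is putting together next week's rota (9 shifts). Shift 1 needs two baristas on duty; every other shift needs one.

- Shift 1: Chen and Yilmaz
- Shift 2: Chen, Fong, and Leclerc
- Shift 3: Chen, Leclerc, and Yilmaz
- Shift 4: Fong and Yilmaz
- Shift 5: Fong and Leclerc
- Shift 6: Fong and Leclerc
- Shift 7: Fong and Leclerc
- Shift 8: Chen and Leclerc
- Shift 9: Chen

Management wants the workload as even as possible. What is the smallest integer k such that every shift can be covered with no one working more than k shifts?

3

With 4 baristas and 10 worker-slots to fill, someone must work at least ⌈10/4⌉ = 3 shifts, so k ≥ 3.
k = 3 works: Shift 1→Chen+Yilmaz, Shift 2→Leclerc, Shift 3→Leclerc, Shift 4→Fong, Shift 5→Fong, Shift 6→Fong, Shift 7→Leclerc, Shift 8→Chen, Shift 9→Chen.
Loads: Chen 3, Fong 3, Leclerc 3, Yilmaz 1 — all ≤ 3.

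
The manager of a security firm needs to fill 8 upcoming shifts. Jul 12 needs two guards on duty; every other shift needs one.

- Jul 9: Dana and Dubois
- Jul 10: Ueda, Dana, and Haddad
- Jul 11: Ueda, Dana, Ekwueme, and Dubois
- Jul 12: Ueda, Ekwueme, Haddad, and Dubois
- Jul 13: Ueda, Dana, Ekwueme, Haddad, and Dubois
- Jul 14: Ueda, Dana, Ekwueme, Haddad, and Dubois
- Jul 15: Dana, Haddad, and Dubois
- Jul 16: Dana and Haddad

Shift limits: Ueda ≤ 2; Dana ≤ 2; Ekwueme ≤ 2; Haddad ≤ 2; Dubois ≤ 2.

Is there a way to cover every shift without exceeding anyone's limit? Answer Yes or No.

Yes

One valid schedule: Jul 9→Dana, Jul 10→Ueda, Jul 11→Ueda, Jul 12→Haddad+Dubois, Jul 13→Ekwueme, Jul 14→Ekwueme, Jul 15→Haddad, Jul 16→Dana.
Loads: Ueda 2/2, Dana 2/2, Ekwueme 2/2, Haddad 2/2, Dubois 1/2 — all within limits.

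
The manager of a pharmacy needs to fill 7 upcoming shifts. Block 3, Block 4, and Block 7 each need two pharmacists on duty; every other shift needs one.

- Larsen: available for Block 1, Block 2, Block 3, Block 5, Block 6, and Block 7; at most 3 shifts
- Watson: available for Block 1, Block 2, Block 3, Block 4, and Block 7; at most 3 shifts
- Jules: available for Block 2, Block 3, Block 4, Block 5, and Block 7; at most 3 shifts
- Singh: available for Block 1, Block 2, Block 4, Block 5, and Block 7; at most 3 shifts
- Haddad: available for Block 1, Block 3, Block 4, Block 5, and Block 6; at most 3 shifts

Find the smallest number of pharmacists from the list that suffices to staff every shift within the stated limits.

4

10 slots to fill and no one can take more than 3, so at least ⌈10/3⌉ = 4 pharmacists are needed.
Larsen, Watson, Jules, and Singh alone can cover everything: Block 1→Larsen, Block 2→Watson, Block 3→Larsen+Watson, Block 4→Watson+Jules, Block 5→Jules, Block 6→Larsen, Block 7→Jules+Singh.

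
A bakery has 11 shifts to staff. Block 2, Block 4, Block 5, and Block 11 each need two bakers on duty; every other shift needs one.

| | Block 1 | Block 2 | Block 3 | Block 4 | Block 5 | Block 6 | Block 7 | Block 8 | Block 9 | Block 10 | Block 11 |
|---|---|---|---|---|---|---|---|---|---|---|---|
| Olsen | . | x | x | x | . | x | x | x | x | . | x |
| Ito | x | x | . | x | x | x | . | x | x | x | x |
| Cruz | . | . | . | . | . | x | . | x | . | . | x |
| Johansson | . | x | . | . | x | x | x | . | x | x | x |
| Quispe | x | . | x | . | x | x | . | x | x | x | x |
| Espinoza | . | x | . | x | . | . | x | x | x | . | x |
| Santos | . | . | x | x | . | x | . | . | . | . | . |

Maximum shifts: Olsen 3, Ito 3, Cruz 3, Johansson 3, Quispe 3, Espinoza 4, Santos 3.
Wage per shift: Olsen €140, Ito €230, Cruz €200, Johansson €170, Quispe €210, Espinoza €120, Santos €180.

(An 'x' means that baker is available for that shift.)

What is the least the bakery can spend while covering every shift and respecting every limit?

€2370

Picking the cheapest available baker for each shift independently would cost €2180, but that ignores the shift limits.
An optimal schedule: Block 1→Quispe, Block 2→Espinoza+Olsen, Block 3→Santos, Block 4→Olsen+Santos, Block 5→Johansson+Quispe, Block 6→Santos, Block 7→Espinoza, Block 8→Espinoza, Block 9→Espinoza, Block 10→Johansson, Block 11→Olsen+Johansson.
Total: 210 + 120 + 140 + 180 + 140 + 180 + 170 + 210 + 180 + 120 + 120 + 120 + 170 + 140 + 170 = €2370.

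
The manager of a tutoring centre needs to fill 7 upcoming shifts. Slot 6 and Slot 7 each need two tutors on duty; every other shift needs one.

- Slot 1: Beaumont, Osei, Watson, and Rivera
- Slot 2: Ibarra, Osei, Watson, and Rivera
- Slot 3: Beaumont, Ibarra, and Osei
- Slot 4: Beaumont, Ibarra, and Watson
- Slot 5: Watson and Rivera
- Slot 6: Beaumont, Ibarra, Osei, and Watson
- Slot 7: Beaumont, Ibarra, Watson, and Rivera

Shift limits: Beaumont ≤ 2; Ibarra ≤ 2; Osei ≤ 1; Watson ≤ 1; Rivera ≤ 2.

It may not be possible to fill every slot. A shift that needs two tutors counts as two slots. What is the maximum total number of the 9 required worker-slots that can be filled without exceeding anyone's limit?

Total capacity across all tutors is 2+2+1+1+2 = 8, and 9 slots are needed, so at most 8 can be filled.
An assignment achieving 8: Slot 1→Osei, Slot 2→Rivera, Slot 3→Beaumont, Slot 4→Beaumont, Slot 5→Watson, Slot 6→Ibarra, Slot 7→Ibarra+Rivera.
Loads: Beaumont 2/2, Ibarra 2/2, Osei 1/1, Watson 1/1, Rivera 2/2.

8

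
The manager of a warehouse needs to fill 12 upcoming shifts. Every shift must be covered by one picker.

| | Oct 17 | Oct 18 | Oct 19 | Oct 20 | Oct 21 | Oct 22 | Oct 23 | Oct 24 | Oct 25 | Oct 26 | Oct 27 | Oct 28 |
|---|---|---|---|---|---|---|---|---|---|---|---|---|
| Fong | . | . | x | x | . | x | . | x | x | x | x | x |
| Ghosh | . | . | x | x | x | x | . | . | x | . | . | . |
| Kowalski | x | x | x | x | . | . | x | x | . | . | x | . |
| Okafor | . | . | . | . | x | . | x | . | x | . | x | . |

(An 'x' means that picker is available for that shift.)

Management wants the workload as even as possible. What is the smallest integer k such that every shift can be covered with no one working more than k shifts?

3

With 4 pickers and 12 worker-slots to fill, someone must work at least ⌈12/4⌉ = 3 shifts, so k ≥ 3.
k = 3 works: Oct 17→Kowalski, Oct 18→Kowalski, Oct 19→Ghosh, Oct 20→Ghosh, Oct 21→Ghosh, Oct 22→Fong, Oct 23→Okafor, Oct 24→Kowalski, Oct 25→Okafor, Oct 26→Fong, Oct 27→Okafor, Oct 28→Fong.
Loads: Fong 3, Ghosh 3, Kowalski 3, Okafor 3 — all ≤ 3.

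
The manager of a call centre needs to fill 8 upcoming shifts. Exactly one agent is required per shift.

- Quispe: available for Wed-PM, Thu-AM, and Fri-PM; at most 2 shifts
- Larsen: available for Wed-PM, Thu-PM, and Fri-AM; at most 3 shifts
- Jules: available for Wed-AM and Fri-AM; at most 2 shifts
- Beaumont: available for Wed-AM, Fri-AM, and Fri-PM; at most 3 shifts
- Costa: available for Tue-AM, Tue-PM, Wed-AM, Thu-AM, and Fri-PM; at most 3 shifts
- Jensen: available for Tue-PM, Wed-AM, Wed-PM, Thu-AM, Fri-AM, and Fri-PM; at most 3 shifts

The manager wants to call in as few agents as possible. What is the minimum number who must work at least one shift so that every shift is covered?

3

8 slots to fill and no one can take more than 3, so at least ⌈8/3⌉ = 3 agents are needed.
Quispe, Larsen, and Costa alone can cover everything: Tue-AM→Costa, Tue-PM→Costa, Wed-AM→Costa, Wed-PM→Larsen, Thu-AM→Quispe, Thu-PM→Larsen, Fri-AM→Larsen, Fri-PM→Quispe.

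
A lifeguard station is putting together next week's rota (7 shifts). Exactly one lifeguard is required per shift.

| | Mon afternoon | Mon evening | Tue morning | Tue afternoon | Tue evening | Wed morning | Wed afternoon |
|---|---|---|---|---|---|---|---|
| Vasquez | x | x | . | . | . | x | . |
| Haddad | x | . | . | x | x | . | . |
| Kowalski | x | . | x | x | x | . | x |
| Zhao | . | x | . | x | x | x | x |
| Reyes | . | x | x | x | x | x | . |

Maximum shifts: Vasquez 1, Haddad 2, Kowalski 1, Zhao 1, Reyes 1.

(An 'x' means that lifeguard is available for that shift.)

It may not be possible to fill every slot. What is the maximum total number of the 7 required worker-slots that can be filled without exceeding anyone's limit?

6

Total capacity across all lifeguards is 1+2+1+1+1 = 6, and 7 slots are needed, so at most 6 can be filled.
An assignment achieving 6: Mon afternoon→Vasquez, Mon evening→Reyes, Tue morning→Kowalski, Tue afternoon→Haddad, Tue evening→Haddad, Wed afternoon→Zhao.
Loads: Vasquez 1/1, Haddad 2/2, Kowalski 1/1, Zhao 1/1, Reyes 1/1.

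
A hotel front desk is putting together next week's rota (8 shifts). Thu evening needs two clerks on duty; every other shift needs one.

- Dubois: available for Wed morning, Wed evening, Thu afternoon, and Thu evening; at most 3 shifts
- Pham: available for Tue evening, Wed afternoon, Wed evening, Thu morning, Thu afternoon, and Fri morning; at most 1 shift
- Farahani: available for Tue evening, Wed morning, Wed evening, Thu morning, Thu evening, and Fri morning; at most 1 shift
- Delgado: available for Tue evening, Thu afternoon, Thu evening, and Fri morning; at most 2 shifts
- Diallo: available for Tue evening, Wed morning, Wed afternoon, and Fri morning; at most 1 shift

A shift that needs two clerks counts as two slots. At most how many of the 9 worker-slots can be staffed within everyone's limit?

Total capacity across all clerks is 3+1+1+2+1 = 8, and 9 slots are needed, so at most 8 can be filled.
An assignment achieving 8: Tue evening→Delgado, Wed morning→Dubois, Wed afternoon→Pham, Wed evening→Dubois, Thu morning→Farahani, Thu afternoon→Dubois, Thu evening→Delgado, Fri morning→Diallo.
Loads: Dubois 3/3, Pham 1/1, Farahani 1/1, Delgado 2/2, Diallo 1/1.

8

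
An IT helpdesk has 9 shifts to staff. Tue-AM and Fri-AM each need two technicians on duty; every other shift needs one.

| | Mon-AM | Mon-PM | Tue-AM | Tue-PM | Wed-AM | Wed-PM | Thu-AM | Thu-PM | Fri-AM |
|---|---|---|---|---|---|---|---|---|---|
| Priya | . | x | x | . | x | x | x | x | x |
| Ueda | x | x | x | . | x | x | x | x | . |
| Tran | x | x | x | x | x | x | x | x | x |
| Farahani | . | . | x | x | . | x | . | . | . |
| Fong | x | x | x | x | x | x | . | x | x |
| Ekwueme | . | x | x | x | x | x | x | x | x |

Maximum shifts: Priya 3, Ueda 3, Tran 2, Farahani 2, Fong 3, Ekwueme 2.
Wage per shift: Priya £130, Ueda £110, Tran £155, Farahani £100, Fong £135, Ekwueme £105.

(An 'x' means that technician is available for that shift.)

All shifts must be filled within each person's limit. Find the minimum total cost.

Picking the cheapest available technician for each shift independently would cost £1170, but that ignores the shift limits.
An optimal schedule: Mon-AM→Ueda, Mon-PM→Ekwueme, Tue-AM→Farahani+Priya, Tue-PM→Farahani, Wed-AM→Ueda, Wed-PM→Priya, Thu-AM→Ekwueme, Thu-PM→Ueda, Fri-AM→Priya+Fong.
Total: 110 + 105 + 100 + 130 + 100 + 110 + 130 + 105 + 110 + 130 + 135 = £1265.

£1265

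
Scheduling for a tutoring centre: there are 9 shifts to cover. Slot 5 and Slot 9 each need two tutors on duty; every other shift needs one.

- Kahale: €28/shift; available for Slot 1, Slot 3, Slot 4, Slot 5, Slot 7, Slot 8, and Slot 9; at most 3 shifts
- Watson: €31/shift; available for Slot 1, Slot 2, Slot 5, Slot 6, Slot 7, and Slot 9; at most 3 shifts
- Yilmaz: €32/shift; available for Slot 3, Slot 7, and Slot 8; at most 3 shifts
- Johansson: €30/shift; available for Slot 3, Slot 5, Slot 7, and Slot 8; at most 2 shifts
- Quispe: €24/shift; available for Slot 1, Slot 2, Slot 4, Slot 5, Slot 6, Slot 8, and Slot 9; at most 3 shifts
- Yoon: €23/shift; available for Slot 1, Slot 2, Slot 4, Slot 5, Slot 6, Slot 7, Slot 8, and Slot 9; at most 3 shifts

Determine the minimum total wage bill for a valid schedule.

Picking the cheapest available tutor for each shift independently would cost €260, but that ignores the shift limits.
An optimal schedule: Slot 1→Quispe, Slot 2→Yoon, Slot 3→Kahale, Slot 4→Yoon, Slot 5→Quispe+Johansson, Slot 6→Yoon, Slot 7→Kahale, Slot 8→Johansson, Slot 9→Quispe+Kahale.
Total: 24 + 23 + 28 + 23 + 24 + 30 + 23 + 28 + 30 + 24 + 28 = €285.

€285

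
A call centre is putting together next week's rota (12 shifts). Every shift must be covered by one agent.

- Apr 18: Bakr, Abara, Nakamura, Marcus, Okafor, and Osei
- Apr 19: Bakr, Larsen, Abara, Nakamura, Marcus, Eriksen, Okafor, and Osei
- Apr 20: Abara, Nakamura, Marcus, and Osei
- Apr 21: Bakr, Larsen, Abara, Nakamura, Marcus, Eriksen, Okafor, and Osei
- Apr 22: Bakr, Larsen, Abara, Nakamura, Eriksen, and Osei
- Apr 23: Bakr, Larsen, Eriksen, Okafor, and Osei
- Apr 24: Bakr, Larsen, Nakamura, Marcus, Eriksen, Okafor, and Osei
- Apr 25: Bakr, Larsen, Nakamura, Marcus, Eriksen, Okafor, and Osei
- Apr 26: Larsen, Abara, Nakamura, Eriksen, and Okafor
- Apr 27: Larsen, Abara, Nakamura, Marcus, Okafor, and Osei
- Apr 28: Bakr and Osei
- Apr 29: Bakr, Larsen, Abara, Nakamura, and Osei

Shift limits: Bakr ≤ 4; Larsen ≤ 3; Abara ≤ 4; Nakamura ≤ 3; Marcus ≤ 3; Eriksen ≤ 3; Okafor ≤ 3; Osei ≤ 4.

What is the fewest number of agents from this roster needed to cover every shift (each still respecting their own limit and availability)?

12 slots to fill and no one can take more than 4, so at least ⌈12/4⌉ = 3 agents are needed.
Bakr, Abara, and Osei alone can cover everything: Apr 18→Abara, Apr 19→Osei, Apr 20→Abara, Apr 21→Osei, Apr 22→Osei, Apr 23→Bakr, Apr 24→Bakr, Apr 25→Bakr, Apr 26→Abara, Apr 27→Abara, Apr 28→Bakr, Apr 29→Osei.

3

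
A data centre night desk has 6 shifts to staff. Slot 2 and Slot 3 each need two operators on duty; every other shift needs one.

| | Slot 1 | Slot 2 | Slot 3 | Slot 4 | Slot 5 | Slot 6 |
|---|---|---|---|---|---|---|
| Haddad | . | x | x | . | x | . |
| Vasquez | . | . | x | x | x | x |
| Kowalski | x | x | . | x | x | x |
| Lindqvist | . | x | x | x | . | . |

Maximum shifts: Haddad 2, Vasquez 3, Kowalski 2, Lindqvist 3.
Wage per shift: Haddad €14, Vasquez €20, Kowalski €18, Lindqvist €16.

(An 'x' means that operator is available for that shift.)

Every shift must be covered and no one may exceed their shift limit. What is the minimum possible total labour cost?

Slot 1 can only be covered by Kowalski, so that assignment is forced.
Picking the cheapest available operator for each shift independently would cost €126, but that ignores the shift limits.
An optimal schedule: Slot 1→Kowalski, Slot 2→Haddad+Lindqvist, Slot 3→Haddad+Lindqvist, Slot 4→Lindqvist, Slot 5→Vasquez, Slot 6→Kowalski.
Total: 18 + 14 + 16 + 14 + 16 + 16 + 20 + 18 = €132.

€132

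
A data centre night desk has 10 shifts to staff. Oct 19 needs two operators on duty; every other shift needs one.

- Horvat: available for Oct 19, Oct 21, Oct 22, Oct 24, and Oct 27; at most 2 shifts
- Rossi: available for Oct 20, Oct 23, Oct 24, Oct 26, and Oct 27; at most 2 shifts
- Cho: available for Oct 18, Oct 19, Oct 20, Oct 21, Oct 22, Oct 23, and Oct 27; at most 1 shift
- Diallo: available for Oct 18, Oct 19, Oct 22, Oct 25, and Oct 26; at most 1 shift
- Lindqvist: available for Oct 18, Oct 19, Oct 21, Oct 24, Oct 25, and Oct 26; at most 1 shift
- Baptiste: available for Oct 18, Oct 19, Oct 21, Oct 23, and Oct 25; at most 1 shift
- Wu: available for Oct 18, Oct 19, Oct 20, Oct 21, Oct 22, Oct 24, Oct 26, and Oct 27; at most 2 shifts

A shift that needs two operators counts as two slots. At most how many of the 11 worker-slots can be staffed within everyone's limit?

Total capacity across all operators is 2+2+1+1+1+1+2 = 10, and 11 slots are needed, so at most 10 can be filled.
An assignment achieving 10: Oct 18→Baptiste, Oct 19→Wu, Oct 20→Rossi, Oct 21→Wu, Oct 22→Horvat, Oct 23→Rossi, Oct 24→Horvat, Oct 25→Diallo, Oct 26→Lindqvist, Oct 27→Cho.
Loads: Horvat 2/2, Rossi 2/2, Cho 1/1, Diallo 1/1, Lindqvist 1/1, Baptiste 1/1, Wu 2/2.

10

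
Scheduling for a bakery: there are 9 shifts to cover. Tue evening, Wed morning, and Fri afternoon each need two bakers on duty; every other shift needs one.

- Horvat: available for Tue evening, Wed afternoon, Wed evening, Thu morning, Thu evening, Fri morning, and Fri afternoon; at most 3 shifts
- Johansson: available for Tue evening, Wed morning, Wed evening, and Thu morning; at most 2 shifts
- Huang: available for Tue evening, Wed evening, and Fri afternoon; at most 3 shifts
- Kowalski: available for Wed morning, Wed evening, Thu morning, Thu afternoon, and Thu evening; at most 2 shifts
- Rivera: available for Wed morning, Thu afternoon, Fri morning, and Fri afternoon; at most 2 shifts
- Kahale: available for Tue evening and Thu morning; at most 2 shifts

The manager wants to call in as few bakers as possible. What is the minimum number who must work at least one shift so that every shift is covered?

5

12 slots to fill and no one can take more than 3, so at least ⌈12/3⌉ = 4 bakers are needed.
Any 4 bakers together have capacity at most 3+3+2+2 = 10 < 12 slots, so 4 can never suffice.
Horvat, Johansson, Huang, Kowalski, and Rivera alone can cover everything: Tue evening→Johansson+Huang, Wed morning→Johansson+Rivera, Wed afternoon→Horvat, Wed evening→Huang, Thu morning→Kowalski, Thu afternoon→Kowalski, Thu evening→Horvat, Fri morning→Horvat, Fri afternoon→Huang+Rivera.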